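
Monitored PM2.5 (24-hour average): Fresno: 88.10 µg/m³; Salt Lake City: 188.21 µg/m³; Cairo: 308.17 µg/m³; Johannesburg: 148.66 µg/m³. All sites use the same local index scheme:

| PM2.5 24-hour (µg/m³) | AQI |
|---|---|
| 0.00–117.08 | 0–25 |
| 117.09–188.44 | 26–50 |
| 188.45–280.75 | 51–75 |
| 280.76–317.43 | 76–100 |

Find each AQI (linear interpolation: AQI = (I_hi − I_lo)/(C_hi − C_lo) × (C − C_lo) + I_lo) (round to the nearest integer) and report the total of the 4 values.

Fresno 88.10: bracket 0.00–117.08 → index 0–25; slope 25/117.08, offset 88.10.
AQI = 0 + 25/117.08·88.10 ≈ 18.81 ⇒ 19.
Salt Lake City: row 117.09–188.44 (AQI 26–50). (50−26)·(188.21−117.09)/(188.44−117.09) + 26 = 24·71.12/71.35 + 26 ≈ 49.92 → 50.
Cairo 308.17: bracket 280.76–317.43 → index 76–100; slope 24/36.67, offset 27.41.
AQI = 76 + 24/36.67·27.41 ≈ 93.94 ⇒ 94.
Johannesburg: 148.66 lies in 117.09–188.44, so I_lo=26, I_hi=50, C_lo=117.09, C_hi=188.44.
(50−26)/(188.44−117.09) × (148.66−117.09) + 26 = 24/71.35 × 31.57 + 26 ≈ 36.62 → 37.
AQIs: Fresno=19, Salt Lake City=50, Cairo=94, Johannesburg=37. Sum = 19 + 50 + 94 + 37 = 200.

200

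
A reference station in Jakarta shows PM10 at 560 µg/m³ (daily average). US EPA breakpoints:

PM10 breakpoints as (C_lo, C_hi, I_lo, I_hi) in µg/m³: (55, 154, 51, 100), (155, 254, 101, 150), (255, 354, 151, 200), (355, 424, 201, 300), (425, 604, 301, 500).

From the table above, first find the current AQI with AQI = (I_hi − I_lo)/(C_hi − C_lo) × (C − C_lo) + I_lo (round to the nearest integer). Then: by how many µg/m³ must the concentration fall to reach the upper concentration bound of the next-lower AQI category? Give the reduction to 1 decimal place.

PM10: row 425–604 (AQI 301–500). (500−301)·(560−425)/(604−425) + 301 = 199·135/179 + 301 ≈ 451.08 → 451.
Current AQI 451 is in the Hazardous range (301–500). The next-lower category tops out at AQI 300, whose upper concentration bound is 424 µg/m³.
Reduction needed = 560 − 424 = 136.0 µg/m³.

136.0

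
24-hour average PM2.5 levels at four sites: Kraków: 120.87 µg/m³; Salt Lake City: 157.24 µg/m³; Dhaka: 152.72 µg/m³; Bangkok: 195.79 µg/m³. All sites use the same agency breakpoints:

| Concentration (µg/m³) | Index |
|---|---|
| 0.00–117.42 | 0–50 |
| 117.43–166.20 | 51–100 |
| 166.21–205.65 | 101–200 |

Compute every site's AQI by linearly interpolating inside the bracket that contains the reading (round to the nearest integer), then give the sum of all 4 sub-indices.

Kraków: 120.87 lies in 117.43–166.20, so I_lo=51, I_hi=100, C_lo=117.43, C_hi=166.20.
(100−51)/(166.20−117.43) × (120.87−117.43) + 51 = 49/48.77 × 3.44 + 51 ≈ 54.46 → 54.
Salt Lake City: row 117.43–166.20 (AQI 51–100). (100−51)·(157.24−117.43)/(166.20−117.43) + 51 = 49·39.81/48.77 + 51 ≈ 91.00 → 91.
Dhaka: 152.72 ∈ [117.43, 166.20] ↔ index [51, 100].
51 + (152.72−117.43)·(100−51)/(166.20−117.43) = 51 + 35.29·49/48.77 ≈ 86.46, so AQI = 86.
Bangkok: 195.79 lies in 166.21–205.65, so I_lo=101, I_hi=200, C_lo=166.21, C_hi=205.65.
(200−101)/(205.65−166.21) × (195.79−166.21) + 101 = 99/39.44 × 29.58 + 101 ≈ 175.25 → 175.
AQIs: Kraków=54, Salt Lake City=91, Dhaka=86, Bangkok=175. Sum = 54 + 91 + 86 + 175 = 406.

406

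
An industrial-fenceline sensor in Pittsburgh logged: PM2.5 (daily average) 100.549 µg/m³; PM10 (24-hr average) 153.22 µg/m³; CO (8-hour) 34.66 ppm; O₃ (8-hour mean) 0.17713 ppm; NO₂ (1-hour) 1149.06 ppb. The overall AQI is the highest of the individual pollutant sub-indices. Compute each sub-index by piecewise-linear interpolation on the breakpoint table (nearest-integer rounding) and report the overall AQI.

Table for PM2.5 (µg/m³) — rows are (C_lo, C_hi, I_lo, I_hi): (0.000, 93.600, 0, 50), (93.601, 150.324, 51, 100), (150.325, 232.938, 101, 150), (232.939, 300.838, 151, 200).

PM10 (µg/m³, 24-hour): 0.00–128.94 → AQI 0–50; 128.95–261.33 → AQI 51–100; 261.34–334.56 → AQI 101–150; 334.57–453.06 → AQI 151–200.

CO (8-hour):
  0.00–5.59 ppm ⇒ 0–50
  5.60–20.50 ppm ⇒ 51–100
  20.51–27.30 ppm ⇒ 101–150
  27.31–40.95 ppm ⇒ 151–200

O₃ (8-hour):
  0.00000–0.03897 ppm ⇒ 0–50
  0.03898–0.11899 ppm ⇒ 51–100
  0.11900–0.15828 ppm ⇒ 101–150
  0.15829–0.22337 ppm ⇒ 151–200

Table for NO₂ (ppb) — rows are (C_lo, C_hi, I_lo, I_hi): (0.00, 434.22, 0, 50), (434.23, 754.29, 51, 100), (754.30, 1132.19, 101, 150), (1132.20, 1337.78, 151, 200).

PM2.5: 100.549 lies in 93.601–150.324, so I_lo=51, I_hi=100, C_lo=93.601, C_hi=150.324.
(100−51)/(150.324−93.601) × (100.549−93.601) + 51 = 49/56.723 × 6.948 + 51 ≈ 57.00 → 57.
PM10: 153.22 ∈ [128.95, 261.33] ↔ index [51, 100].
51 + (153.22−128.95)·(100−51)/(261.33−128.95) = 51 + 24.27·49/132.38 ≈ 59.98, so AQI = 60.
CO: row 27.31–40.95 (AQI 151–200). (200−151)·(34.66−27.31)/(40.95−27.31) + 151 = 49·7.35/13.64 + 151 ≈ 177.40 → 177.
O₃: 0.17713 lies in 0.15829–0.22337, so I_lo=151, I_hi=200, C_lo=0.15829, C_hi=0.22337.
(200−151)/(0.22337−0.15829) × (0.17713−0.15829) + 151 = 49/0.06508 × 0.01884 + 151 ≈ 165.19 → 165.
NO₂ 1149.06: bracket 1132.20–1337.78 → index 151–200; slope 49/205.58, offset 16.86.
AQI = 151 + 49/205.58·16.86 ≈ 155.02 ⇒ 155.
Sub-indices: PM2.5→57, PM10→60, CO→177, O₃→165, NO₂→155. Overall AQI = max = 177; dominant pollutant is CO.

177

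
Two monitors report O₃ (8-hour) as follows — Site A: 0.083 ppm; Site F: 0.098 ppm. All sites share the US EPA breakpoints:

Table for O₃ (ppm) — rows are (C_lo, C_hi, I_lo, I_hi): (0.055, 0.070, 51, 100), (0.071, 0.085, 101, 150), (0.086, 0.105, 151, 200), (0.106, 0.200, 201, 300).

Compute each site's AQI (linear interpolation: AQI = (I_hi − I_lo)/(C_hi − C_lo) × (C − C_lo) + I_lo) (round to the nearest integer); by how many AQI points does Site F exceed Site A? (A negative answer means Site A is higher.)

Site A: 0.083 lies in 0.071–0.085, so I_lo=101, I_hi=150, C_lo=0.071, C_hi=0.085.
(150−101)/(0.085−0.071) × (0.083−0.071) + 101 = 49/0.014 × 0.012 + 101 ≈ 143.00 → 143.
Site F: row 0.086–0.105 (AQI 151–200). (200−151)·(0.098−0.086)/(0.105−0.086) + 151 = 49·0.012/0.019 + 151 ≈ 181.95 → 182.
AQIs: Site A=143, Site F=182. Site F (182) − Site A (143) = 39.

39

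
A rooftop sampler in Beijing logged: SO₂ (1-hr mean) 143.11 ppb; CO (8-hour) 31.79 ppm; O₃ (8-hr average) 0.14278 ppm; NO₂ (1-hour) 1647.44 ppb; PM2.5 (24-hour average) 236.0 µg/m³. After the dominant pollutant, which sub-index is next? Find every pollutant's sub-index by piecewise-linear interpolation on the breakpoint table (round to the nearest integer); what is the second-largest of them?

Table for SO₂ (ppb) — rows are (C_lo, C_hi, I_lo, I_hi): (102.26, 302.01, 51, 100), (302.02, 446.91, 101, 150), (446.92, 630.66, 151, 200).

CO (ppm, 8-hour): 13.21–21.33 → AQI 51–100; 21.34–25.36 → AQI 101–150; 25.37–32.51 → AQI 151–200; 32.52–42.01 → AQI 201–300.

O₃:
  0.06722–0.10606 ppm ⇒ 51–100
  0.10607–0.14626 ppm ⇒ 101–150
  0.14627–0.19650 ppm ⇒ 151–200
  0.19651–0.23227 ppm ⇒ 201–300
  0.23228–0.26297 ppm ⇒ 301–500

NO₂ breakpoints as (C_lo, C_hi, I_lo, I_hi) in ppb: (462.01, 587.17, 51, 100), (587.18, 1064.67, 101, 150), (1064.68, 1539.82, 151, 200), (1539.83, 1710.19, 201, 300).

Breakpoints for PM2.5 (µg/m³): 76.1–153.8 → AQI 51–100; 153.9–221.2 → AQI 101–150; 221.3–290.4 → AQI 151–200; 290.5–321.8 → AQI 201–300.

SO₂: 143.11 lies in 102.26–302.01, so I_lo=51, I_hi=100, C_lo=102.26, C_hi=302.01.
(100−51)/(302.01−102.26) × (143.11−102.26) + 51 = 49/199.75 × 40.85 + 51 ≈ 61.02 → 61.
CO: 31.79 lies in 25.37–32.51, so I_lo=151, I_hi=200, C_lo=25.37, C_hi=32.51.
(200−151)/(32.51−25.37) × (31.79−25.37) + 151 = 49/7.14 × 6.42 + 151 ≈ 195.06 → 195.
O₃: 0.14278 lies in 0.10607–0.14626, so I_lo=101, I_hi=150, C_lo=0.10607, C_hi=0.14626.
(150−101)/(0.14626−0.10607) × (0.14278−0.10607) + 101 = 49/0.04019 × 0.03671 + 101 ≈ 145.76 → 146.
NO₂ 1647.44: bracket 1539.83–1710.19 → index 201–300; slope 99/170.36, offset 107.61.
AQI = 201 + 99/170.36·107.61 ≈ 263.53 ⇒ 264.
PM2.5: 236.0 ∈ [221.3, 290.4] ↔ index [151, 200].
151 + (236.0−221.3)·(200−151)/(290.4−221.3) = 151 + 14.7·49/69.1 ≈ 161.42, so AQI = 161.
Sub-indices: SO₂→61, CO→195, O₃→146, NO₂→264, PM2.5→161. Ranked high→low: 264, 195, 161, 146, 61. Second-highest sub-index = 195.

195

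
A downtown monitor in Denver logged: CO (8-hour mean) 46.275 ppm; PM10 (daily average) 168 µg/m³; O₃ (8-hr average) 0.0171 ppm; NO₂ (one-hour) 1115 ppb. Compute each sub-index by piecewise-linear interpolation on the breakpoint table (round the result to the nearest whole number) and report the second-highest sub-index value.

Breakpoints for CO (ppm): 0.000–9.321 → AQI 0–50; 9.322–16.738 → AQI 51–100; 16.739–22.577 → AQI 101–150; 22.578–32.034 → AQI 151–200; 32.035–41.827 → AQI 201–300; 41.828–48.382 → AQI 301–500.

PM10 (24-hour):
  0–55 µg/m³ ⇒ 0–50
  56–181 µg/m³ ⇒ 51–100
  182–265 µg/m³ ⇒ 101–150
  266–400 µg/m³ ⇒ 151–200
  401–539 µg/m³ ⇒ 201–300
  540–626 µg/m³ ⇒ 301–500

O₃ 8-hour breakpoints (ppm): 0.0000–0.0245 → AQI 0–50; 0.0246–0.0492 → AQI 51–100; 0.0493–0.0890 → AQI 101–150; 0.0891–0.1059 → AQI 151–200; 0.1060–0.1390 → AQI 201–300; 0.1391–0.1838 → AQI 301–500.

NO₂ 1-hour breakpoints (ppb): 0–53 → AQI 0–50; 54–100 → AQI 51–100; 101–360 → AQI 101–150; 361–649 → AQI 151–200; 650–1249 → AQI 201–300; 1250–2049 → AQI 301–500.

278

CO 46.275: bracket 41.828–48.382 → index 301–500; slope 199/6.554, offset 4.447.
AQI = 301 + 199/6.554·4.447 ≈ 436.02 ⇒ 436.
PM10: row 56–181 (AQI 51–100). (100−51)·(168−56)/(181−56) + 51 = 49·112/125 + 51 ≈ 94.90 → 95.
O₃ 0.0171: bracket 0.0000–0.0245 → index 0–50; slope 50/0.0245, offset 0.0171.
AQI = 0 + 50/0.0245·0.0171 ≈ 34.90 ⇒ 35.
NO₂: 1115 lies in 650–1249, so I_lo=201, I_hi=300, C_lo=650, C_hi=1249.
(300−201)/(1249−650) × (1115−650) + 201 = 99/599 × 465 + 201 ≈ 277.85 → 278.
Sub-indices: CO→436, PM10→95, O₃→35, NO₂→278. Ranked high→low: 436, 278, 95, 35. Second-highest sub-index = 278.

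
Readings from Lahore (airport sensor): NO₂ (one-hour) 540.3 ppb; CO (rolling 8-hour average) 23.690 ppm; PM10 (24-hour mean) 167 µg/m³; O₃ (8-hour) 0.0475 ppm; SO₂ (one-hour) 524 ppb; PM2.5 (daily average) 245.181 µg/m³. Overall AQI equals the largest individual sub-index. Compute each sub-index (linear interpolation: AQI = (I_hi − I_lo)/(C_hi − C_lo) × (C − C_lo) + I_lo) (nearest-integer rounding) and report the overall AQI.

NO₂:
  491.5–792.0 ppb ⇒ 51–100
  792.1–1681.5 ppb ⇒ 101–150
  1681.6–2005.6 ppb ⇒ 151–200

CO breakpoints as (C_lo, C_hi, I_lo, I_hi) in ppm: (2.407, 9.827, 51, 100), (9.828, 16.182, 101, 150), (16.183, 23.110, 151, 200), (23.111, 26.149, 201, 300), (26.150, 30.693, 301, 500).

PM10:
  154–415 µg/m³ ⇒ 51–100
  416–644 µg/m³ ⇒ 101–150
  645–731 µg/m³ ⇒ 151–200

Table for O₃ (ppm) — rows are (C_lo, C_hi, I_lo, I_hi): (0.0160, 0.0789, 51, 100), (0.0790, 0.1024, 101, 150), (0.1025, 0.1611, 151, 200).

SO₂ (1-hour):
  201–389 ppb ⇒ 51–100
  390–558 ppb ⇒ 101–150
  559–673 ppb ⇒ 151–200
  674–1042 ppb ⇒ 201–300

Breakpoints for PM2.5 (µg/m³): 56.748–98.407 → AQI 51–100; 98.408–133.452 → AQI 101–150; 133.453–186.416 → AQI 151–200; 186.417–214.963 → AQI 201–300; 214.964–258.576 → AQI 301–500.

439

NO₂: 540.3 ∈ [491.5, 792.0] ↔ index [51, 100].
51 + (540.3−491.5)·(100−51)/(792.0−491.5) = 51 + 48.8·49/300.5 ≈ 58.96, so AQI = 59.
CO: 23.690 ∈ [23.111, 26.149] ↔ index [201, 300].
201 + (23.690−23.111)·(300−201)/(26.149−23.111) = 201 + 0.579·99/3.038 ≈ 219.87, so AQI = 220.
PM10: 167 lies in 154–415, so I_lo=51, I_hi=100, C_lo=154, C_hi=415.
(100−51)/(415−154) × (167−154) + 51 = 49/261 × 13 + 51 ≈ 53.44 → 53.
O₃: row 0.0160–0.0789 (AQI 51–100). (100−51)·(0.0475−0.0160)/(0.0789−0.0160) + 51 = 49·0.0315/0.0629 + 51 ≈ 75.54 → 76.
SO₂: 524 lies in 390–558, so I_lo=101, I_hi=150, C_lo=390, C_hi=558.
(150−101)/(558−390) × (524−390) + 101 = 49/168 × 134 + 101 ≈ 140.08 → 140.
PM2.5: 245.181 ∈ [214.964, 258.576] ↔ index [301, 500].
301 + (245.181−214.964)·(500−301)/(258.576−214.964) = 301 + 30.217·199/43.612 ≈ 438.88, so AQI = 439.
Sub-indices: NO₂→59, CO→220, PM10→53, O₃→76, SO₂→140, PM2.5→439. Overall AQI = max = 439; dominant pollutant is PM2.5.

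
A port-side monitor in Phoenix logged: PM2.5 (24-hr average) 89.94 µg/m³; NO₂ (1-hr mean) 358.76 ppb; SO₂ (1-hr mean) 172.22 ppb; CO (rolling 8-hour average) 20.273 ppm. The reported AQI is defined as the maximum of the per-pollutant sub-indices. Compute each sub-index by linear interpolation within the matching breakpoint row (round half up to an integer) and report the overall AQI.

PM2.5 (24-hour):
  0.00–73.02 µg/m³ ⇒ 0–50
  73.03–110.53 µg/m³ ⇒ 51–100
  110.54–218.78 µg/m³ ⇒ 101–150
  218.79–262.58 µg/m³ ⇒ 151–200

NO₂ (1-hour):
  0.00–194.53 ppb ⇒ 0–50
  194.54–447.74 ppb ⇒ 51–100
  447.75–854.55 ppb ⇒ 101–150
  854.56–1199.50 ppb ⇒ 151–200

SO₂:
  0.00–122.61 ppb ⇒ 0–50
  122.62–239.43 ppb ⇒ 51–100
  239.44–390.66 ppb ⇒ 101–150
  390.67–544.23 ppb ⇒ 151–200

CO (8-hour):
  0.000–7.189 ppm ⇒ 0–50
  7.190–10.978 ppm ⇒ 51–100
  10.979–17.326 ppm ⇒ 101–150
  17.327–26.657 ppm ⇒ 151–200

PM2.5 89.94: bracket 73.03–110.53 → index 51–100; slope 49/37.50, offset 16.91.
AQI = 51 + 49/37.50·16.91 ≈ 73.10 ⇒ 73.
NO₂: row 194.54–447.74 (AQI 51–100). (100−51)·(358.76−194.54)/(447.74−194.54) + 51 = 49·164.22/253.20 + 51 ≈ 82.78 → 83.
SO₂: row 122.62–239.43 (AQI 51–100). (100−51)·(172.22−122.62)/(239.43−122.62) + 51 = 49·49.60/116.81 + 51 ≈ 71.81 → 72.
CO 20.273: bracket 17.327–26.657 → index 151–200; slope 49/9.330, offset 2.946.
AQI = 151 + 49/9.330·2.946 ≈ 166.47 ⇒ 166.
Sub-indices: PM2.5→73, NO₂→83, SO₂→72, CO→166. Overall AQI = max = 166; dominant pollutant is CO.

166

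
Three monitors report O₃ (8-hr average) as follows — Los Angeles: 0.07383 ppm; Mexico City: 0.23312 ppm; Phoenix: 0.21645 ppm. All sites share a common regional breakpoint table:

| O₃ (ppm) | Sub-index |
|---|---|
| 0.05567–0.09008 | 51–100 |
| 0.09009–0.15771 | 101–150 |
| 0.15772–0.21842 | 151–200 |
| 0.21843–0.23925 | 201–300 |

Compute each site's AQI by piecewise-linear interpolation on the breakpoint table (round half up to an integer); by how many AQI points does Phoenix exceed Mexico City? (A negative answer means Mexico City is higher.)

-73

Los Angeles: 0.07383 lies in 0.05567–0.09008, so I_lo=51, I_hi=100, C_lo=0.05567, C_hi=0.09008.
(100−51)/(0.09008−0.05567) × (0.07383−0.05567) + 51 = 49/0.03441 × 0.01816 + 51 ≈ 76.86 → 77.
Mexico City: 0.23312 lies in 0.21843–0.23925, so I_lo=201, I_hi=300, C_lo=0.21843, C_hi=0.23925.
(300−201)/(0.23925−0.21843) × (0.23312−0.21843) + 201 = 99/0.02082 × 0.01469 + 201 ≈ 270.85 → 271.
Phoenix: 0.21645 ∈ [0.15772, 0.21842] ↔ index [151, 200].
151 + (0.21645−0.15772)·(200−151)/(0.21842−0.15772) = 151 + 0.05873·49/0.06070 ≈ 198.41, so AQI = 198.
AQIs: Los Angeles=77, Mexico City=271, Phoenix=198. Phoenix (198) − Mexico City (271) = -73.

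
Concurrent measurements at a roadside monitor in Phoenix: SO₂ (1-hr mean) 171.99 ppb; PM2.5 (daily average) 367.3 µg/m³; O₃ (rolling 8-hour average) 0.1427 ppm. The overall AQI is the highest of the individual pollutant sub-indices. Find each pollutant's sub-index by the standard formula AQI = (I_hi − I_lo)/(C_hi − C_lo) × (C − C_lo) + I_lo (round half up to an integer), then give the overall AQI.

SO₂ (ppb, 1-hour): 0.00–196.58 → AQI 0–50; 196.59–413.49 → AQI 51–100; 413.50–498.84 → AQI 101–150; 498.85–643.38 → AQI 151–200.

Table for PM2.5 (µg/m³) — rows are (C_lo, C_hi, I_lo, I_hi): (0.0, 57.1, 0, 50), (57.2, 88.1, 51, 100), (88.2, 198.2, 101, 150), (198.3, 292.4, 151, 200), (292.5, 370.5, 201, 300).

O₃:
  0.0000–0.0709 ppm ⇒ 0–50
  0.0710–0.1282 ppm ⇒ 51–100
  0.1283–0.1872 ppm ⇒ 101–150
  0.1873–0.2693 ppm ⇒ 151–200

296

SO₂: 171.99 ∈ [0.00, 196.58] ↔ index [0, 50].
0 + (171.99−0.00)·(50−0)/(196.58−0.00) = 0 + 171.99·50/196.58 ≈ 43.75, so AQI = 44.
PM2.5 367.3: bracket 292.5–370.5 → index 201–300; slope 99/78.0, offset 74.8.
AQI = 201 + 99/78.0·74.8 ≈ 295.94 ⇒ 296.
O₃: 0.1427 ∈ [0.1283, 0.1872] ↔ index [101, 150].
101 + (0.1427−0.1283)·(150−101)/(0.1872−0.1283) = 101 + 0.0144·49/0.0589 ≈ 112.98, so AQI = 113.
Sub-indices: SO₂→44, PM2.5→296, O₃→113. Overall AQI = max = 296; dominant pollutant is PM2.5.
AQI 296: Very Unhealthy.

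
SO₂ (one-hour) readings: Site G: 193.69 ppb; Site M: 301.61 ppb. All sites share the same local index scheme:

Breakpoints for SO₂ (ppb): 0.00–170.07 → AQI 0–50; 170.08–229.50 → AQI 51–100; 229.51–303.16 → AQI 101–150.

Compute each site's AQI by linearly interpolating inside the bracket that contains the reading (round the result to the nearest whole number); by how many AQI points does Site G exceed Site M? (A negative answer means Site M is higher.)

Site G: row 170.08–229.50 (AQI 51–100). (100−51)·(193.69−170.08)/(229.50−170.08) + 51 = 49·23.61/59.42 + 51 ≈ 70.47 → 70.
Site M: 301.61 ∈ [229.51, 303.16] ↔ index [101, 150].
101 + (301.61−229.51)·(150−101)/(303.16−229.51) = 101 + 72.10·49/73.65 ≈ 148.97, so AQI = 149.
AQIs: Site G=70, Site M=149. Site G (70) − Site M (149) = -79.

-79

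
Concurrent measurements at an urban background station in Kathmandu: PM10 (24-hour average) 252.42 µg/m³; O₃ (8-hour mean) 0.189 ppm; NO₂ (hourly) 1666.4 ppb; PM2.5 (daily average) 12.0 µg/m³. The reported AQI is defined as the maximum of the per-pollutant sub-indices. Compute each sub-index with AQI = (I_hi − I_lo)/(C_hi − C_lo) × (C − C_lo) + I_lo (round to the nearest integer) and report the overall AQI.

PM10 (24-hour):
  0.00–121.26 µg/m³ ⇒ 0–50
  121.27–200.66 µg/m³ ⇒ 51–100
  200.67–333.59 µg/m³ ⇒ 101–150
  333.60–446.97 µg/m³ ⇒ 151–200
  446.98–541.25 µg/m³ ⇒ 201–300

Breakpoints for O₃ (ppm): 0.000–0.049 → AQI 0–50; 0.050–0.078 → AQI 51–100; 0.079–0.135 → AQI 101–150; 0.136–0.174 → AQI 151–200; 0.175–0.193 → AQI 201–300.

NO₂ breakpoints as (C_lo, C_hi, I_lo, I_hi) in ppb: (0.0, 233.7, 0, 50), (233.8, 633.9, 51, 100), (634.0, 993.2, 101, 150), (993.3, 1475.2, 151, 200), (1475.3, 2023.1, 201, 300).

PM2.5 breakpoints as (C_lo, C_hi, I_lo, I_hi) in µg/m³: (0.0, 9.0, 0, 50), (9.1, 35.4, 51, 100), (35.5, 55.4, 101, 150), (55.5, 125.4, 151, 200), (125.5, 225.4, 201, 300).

PM10: 252.42 ∈ [200.67, 333.59] ↔ index [101, 150].
101 + (252.42−200.67)·(150−101)/(333.59−200.67) = 101 + 51.75·49/132.92 ≈ 120.08, so AQI = 120.
O₃ 0.189: bracket 0.175–0.193 → index 201–300; slope 99/0.018, offset 0.014.
AQI = 201 + 99/0.018·0.014 ≈ 278.00 ⇒ 278.
NO₂: 1666.4 lies in 1475.3–2023.1, so I_lo=201, I_hi=300, C_lo=1475.3, C_hi=2023.1.
(300−201)/(2023.1−1475.3) × (1666.4−1475.3) + 201 = 99/547.8 × 191.1 + 201 ≈ 235.54 → 236.
PM2.5: 12.0 lies in 9.1–35.4, so I_lo=51, I_hi=100, C_lo=9.1, C_hi=35.4.
(100−51)/(35.4−9.1) × (12.0−9.1) + 51 = 49/26.3 × 2.9 + 51 ≈ 56.40 → 56.
Sub-indices: PM10→120, O₃→278, NO₂→236, PM2.5→56. Overall AQI = max = 278; dominant pollutant is O₃.

278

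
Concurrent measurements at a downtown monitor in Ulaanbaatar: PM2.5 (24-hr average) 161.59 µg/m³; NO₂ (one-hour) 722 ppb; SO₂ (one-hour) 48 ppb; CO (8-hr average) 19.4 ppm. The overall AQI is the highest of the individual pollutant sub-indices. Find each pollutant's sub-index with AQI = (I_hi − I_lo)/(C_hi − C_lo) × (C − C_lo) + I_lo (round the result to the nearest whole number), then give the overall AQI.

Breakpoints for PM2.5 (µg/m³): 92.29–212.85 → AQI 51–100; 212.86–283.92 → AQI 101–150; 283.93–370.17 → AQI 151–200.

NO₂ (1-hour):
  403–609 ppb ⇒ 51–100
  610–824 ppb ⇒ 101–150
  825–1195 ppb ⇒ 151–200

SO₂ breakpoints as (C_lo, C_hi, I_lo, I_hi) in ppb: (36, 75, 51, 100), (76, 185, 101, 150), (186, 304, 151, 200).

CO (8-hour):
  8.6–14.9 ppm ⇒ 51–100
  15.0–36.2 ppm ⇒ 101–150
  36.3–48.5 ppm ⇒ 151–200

PM2.5: row 92.29–212.85 (AQI 51–100). (100−51)·(161.59−92.29)/(212.85−92.29) + 51 = 49·69.30/120.56 + 51 ≈ 79.17 → 79.
NO₂: 722 lies in 610–824, so I_lo=101, I_hi=150, C_lo=610, C_hi=824.
(150−101)/(824−610) × (722−610) + 101 = 49/214 × 112 + 101 ≈ 126.64 → 127.
SO₂: 48 lies in 36–75, so I_lo=51, I_hi=100, C_lo=36, C_hi=75.
(100−51)/(75−36) × (48−36) + 51 = 49/39 × 12 + 51 ≈ 66.08 → 66.
CO: 19.4 ∈ [15.0, 36.2] ↔ index [101, 150].
101 + (19.4−15.0)·(150−101)/(36.2−15.0) = 101 + 4.4·49/21.2 ≈ 111.17, so AQI = 111.
Sub-indices: PM2.5→79, NO₂→127, SO₂→66, CO→111. Overall AQI = max = 127; dominant pollutant is NO₂.

127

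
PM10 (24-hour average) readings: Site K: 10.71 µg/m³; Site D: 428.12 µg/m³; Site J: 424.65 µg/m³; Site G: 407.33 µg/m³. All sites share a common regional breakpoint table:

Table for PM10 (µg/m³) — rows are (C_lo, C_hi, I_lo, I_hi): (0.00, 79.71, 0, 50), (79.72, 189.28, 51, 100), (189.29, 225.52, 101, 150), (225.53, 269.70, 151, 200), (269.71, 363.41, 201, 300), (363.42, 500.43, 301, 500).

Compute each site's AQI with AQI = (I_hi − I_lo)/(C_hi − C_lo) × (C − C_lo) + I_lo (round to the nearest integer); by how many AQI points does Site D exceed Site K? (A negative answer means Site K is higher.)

Site K: 10.71 lies in 0.00–79.71, so I_lo=0, I_hi=50, C_lo=0.00, C_hi=79.71.
(50−0)/(79.71−0.00) × (10.71−0.00) + 0 = 50/79.71 × 10.71 + 0 ≈ 6.72 → 7.
Site D: 428.12 lies in 363.42–500.43, so I_lo=301, I_hi=500, C_lo=363.42, C_hi=500.43.
(500−301)/(500.43−363.42) × (428.12−363.42) + 301 = 199/137.01 × 64.70 + 301 ≈ 394.97 → 395.
Site J: 424.65 ∈ [363.42, 500.43] ↔ index [301, 500].
301 + (424.65−363.42)·(500−301)/(500.43−363.42) = 301 + 61.23·199/137.01 ≈ 389.93, so AQI = 390.
Site G: 407.33 ∈ [363.42, 500.43] ↔ index [301, 500].
301 + (407.33−363.42)·(500−301)/(500.43−363.42) = 301 + 43.91·199/137.01 ≈ 364.78, so AQI = 365.
AQIs: Site K=7, Site D=395, Site J=390, Site G=365. Site D (395) − Site K (7) = 388.

388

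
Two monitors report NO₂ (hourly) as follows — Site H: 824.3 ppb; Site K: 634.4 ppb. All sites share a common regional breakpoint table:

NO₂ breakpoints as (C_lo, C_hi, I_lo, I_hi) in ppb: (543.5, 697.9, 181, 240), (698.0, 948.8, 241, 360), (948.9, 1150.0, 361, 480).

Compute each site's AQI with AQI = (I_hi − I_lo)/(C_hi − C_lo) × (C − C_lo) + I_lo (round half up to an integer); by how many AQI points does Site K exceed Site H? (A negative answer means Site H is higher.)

-85

Site H 824.3: bracket 698.0–948.8 → index 241–360; slope 119/250.8, offset 126.3.
AQI = 241 + 119/250.8·126.3 ≈ 300.93 ⇒ 301.
Site K: 634.4 ∈ [543.5, 697.9] ↔ index [181, 240].
181 + (634.4−543.5)·(240−181)/(697.9−543.5) = 181 + 90.9·59/154.4 ≈ 215.74, so AQI = 216.
AQIs: Site H=301, Site K=216. Site K (216) − Site H (301) = -85.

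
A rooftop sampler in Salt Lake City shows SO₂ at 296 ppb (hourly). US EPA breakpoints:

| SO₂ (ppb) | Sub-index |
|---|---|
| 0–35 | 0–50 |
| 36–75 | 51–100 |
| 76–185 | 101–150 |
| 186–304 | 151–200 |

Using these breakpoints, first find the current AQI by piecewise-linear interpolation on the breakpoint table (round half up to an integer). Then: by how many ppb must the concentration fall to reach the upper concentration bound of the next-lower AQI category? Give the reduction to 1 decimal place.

SO₂ 296: bracket 186–304 → index 151–200; slope 49/118, offset 110.
AQI = 151 + 49/118·110 ≈ 196.68 ⇒ 197.
Current AQI 197 is in the Unhealthy range (151–200). The next-lower category tops out at AQI 150, whose upper concentration bound is 185 ppb.
Reduction needed = 296 − 185 = 111.0 ppb.

111.0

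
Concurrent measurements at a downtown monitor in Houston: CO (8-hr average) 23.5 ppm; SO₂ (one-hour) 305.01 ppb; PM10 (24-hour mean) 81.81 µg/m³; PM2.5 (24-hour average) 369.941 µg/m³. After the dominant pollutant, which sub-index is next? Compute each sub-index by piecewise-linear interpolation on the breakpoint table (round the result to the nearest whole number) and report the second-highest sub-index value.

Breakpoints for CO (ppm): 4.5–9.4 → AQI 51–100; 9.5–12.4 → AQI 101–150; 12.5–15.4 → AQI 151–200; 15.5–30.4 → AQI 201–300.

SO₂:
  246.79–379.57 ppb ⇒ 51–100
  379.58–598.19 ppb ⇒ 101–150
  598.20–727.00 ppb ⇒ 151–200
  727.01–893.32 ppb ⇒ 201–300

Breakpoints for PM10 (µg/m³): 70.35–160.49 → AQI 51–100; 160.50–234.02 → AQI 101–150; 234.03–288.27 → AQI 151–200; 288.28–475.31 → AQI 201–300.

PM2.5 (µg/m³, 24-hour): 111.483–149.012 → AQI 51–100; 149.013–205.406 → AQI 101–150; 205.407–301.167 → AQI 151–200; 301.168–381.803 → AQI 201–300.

CO: row 15.5–30.4 (AQI 201–300). (300−201)·(23.5−15.5)/(30.4−15.5) + 201 = 99·8.0/14.9 + 201 ≈ 254.15 → 254.
SO₂: 305.01 lies in 246.79–379.57, so I_lo=51, I_hi=100, C_lo=246.79, C_hi=379.57.
(100−51)/(379.57−246.79) × (305.01−246.79) + 51 = 49/132.78 × 58.22 + 51 ≈ 72.49 → 72.
PM10: row 70.35–160.49 (AQI 51–100). (100−51)·(81.81−70.35)/(160.49−70.35) + 51 = 49·11.46/90.14 + 51 ≈ 57.23 → 57.
PM2.5: 369.941 lies in 301.168–381.803, so I_lo=201, I_hi=300, C_lo=301.168, C_hi=381.803.
(300−201)/(381.803−301.168) × (369.941−301.168) + 201 = 99/80.635 × 68.773 + 201 ≈ 285.44 → 285.
Sub-indices: CO→254, SO₂→72, PM10→57, PM2.5→285. Ranked high→low: 285, 254, 72, 57. Second-highest sub-index = 254.

254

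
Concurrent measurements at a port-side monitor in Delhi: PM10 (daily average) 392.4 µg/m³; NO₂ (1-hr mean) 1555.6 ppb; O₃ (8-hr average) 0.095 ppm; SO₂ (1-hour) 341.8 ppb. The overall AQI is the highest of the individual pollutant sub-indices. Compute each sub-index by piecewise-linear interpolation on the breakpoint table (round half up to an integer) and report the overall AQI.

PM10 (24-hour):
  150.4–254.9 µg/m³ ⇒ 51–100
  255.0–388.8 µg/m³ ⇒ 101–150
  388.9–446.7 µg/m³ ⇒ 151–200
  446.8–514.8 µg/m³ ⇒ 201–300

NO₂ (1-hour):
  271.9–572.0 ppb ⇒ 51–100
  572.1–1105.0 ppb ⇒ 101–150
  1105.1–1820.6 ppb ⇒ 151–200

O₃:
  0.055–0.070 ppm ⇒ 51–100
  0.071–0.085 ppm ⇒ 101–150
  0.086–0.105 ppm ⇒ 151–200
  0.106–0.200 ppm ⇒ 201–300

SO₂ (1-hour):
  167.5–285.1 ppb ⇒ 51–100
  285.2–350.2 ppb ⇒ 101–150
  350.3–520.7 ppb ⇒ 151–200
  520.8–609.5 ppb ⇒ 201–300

PM10 392.4: bracket 388.9–446.7 → index 151–200; slope 49/57.8, offset 3.5.
AQI = 151 + 49/57.8·3.5 ≈ 153.97 ⇒ 154.
NO₂ 1555.6: bracket 1105.1–1820.6 → index 151–200; slope 49/715.5, offset 450.5.
AQI = 151 + 49/715.5·450.5 ≈ 181.85 ⇒ 182.
O₃ 0.095: bracket 0.086–0.105 → index 151–200; slope 49/0.019, offset 0.009.
AQI = 151 + 49/0.019·0.009 ≈ 174.21 ⇒ 174.
SO₂: 341.8 lies in 285.2–350.2, so I_lo=101, I_hi=150, C_lo=285.2, C_hi=350.2.
(150−101)/(350.2−285.2) × (341.8−285.2) + 101 = 49/65.0 × 56.6 + 101 ≈ 143.67 → 144.
Sub-indices: PM10→154, NO₂→182, O₃→174, SO₂→144. Overall AQI = max = 182; dominant pollutant is NO₂.

182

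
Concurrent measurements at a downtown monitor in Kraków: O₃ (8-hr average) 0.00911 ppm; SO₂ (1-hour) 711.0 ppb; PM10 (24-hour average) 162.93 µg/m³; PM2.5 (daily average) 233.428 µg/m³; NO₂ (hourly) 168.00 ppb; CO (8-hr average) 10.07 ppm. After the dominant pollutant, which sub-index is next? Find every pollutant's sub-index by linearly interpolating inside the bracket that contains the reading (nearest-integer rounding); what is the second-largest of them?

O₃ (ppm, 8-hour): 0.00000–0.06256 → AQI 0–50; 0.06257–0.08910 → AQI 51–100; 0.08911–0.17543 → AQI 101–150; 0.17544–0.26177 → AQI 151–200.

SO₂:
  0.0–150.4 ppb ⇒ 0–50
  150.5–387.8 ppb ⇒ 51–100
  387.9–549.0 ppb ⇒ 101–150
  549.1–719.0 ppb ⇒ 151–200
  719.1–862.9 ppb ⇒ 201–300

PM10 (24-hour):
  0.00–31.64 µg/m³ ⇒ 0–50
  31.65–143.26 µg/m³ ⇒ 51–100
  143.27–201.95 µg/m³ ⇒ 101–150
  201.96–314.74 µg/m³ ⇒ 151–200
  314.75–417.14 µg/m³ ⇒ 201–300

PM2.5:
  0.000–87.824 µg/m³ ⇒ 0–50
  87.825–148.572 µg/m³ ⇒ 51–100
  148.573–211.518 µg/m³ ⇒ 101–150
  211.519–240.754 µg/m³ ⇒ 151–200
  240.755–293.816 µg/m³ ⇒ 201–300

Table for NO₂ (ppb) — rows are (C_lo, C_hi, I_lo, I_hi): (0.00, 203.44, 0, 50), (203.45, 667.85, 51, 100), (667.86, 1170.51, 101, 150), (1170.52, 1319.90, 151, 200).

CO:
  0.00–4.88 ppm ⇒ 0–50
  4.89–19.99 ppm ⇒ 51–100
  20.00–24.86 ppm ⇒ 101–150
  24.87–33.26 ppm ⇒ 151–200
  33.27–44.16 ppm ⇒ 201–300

188

O₃: 0.00911 ∈ [0.00000, 0.06256] ↔ index [0, 50].
0 + (0.00911−0.00000)·(50−0)/(0.06256−0.00000) = 0 + 0.00911·50/0.06256 ≈ 7.28, so AQI = 7.
SO₂: row 549.1–719.0 (AQI 151–200). (200−151)·(711.0−549.1)/(719.0−549.1) + 151 = 49·161.9/169.9 + 151 ≈ 197.69 → 198.
PM10: row 143.27–201.95 (AQI 101–150). (150−101)·(162.93−143.27)/(201.95−143.27) + 101 = 49·19.66/58.68 + 101 ≈ 117.42 → 117.
PM2.5: row 211.519–240.754 (AQI 151–200). (200−151)·(233.428−211.519)/(240.754−211.519) + 151 = 49·21.909/29.235 + 151 ≈ 187.72 → 188.
NO₂: 168.00 lies in 0.00–203.44, so I_lo=0, I_hi=50, C_lo=0.00, C_hi=203.44.
(50−0)/(203.44−0.00) × (168.00−0.00) + 0 = 50/203.44 × 168.00 + 0 ≈ 41.29 → 41.
CO: row 4.89–19.99 (AQI 51–100). (100−51)·(10.07−4.89)/(19.99−4.89) + 51 = 49·5.18/15.10 + 51 ≈ 67.81 → 68.
Sub-indices: O₃→7, SO₂→198, PM10→117, PM2.5→188, NO₂→41, CO→68. Ranked high→low: 198, 188, 117, 68, 41, 7. Second-highest sub-index = 188.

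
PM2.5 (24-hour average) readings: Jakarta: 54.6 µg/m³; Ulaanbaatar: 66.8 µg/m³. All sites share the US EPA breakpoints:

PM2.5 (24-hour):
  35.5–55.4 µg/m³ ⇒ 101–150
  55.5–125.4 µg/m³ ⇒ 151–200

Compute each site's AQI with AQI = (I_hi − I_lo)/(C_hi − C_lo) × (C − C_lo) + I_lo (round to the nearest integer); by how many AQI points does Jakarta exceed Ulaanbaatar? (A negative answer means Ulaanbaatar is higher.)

Jakarta: 54.6 lies in 35.5–55.4, so I_lo=101, I_hi=150, C_lo=35.5, C_hi=55.4.
(150−101)/(55.4−35.5) × (54.6−35.5) + 101 = 49/19.9 × 19.1 + 101 ≈ 148.03 → 148.
Ulaanbaatar 66.8: bracket 55.5–125.4 → index 151–200; slope 49/69.9, offset 11.3.
AQI = 151 + 49/69.9·11.3 ≈ 158.92 ⇒ 159.
AQIs: Jakarta=148, Ulaanbaatar=159. Jakarta (148) − Ulaanbaatar (159) = -11.

-11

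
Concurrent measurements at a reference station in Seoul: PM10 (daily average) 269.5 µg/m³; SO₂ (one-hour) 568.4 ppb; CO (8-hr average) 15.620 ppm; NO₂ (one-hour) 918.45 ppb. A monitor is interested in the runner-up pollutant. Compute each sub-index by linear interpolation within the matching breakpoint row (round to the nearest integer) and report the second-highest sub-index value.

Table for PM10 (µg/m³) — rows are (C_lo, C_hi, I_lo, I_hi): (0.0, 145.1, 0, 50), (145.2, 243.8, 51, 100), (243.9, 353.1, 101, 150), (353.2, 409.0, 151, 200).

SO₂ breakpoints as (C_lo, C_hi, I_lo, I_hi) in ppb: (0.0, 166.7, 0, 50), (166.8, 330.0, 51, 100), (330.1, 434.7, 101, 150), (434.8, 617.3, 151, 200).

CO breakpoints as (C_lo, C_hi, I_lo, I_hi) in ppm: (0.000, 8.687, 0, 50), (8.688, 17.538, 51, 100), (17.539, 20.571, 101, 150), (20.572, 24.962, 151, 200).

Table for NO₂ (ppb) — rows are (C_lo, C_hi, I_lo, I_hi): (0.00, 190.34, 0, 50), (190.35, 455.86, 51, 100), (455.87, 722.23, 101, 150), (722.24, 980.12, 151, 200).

187

PM10: 269.5 lies in 243.9–353.1, so I_lo=101, I_hi=150, C_lo=243.9, C_hi=353.1.
(150−101)/(353.1−243.9) × (269.5−243.9) + 101 = 49/109.2 × 25.6 + 101 ≈ 112.49 → 112.
SO₂: 568.4 ∈ [434.8, 617.3] ↔ index [151, 200].
151 + (568.4−434.8)·(200−151)/(617.3−434.8) = 151 + 133.6·49/182.5 ≈ 186.87, so AQI = 187.
CO: 15.620 lies in 8.688–17.538, so I_lo=51, I_hi=100, C_lo=8.688, C_hi=17.538.
(100−51)/(17.538−8.688) × (15.620−8.688) + 51 = 49/8.850 × 6.932 + 51 ≈ 89.38 → 89.
NO₂: 918.45 lies in 722.24–980.12, so I_lo=151, I_hi=200, C_lo=722.24, C_hi=980.12.
(200−151)/(980.12−722.24) × (918.45−722.24) + 151 = 49/257.88 × 196.21 + 151 ≈ 188.28 → 188.
Sub-indices: PM10→112, SO₂→187, CO→89, NO₂→188. Ranked high→low: 188, 187, 112, 89. Second-highest sub-index = 187.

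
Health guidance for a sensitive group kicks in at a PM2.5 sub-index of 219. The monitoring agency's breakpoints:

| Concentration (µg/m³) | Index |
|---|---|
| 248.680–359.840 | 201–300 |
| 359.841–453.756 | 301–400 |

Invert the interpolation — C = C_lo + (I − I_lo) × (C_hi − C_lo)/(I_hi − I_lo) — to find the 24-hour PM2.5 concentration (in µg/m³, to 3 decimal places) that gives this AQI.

AQI 219 lies in the 201–300 band, which corresponds to 248.680–359.840 µg/m³.
C = 248.680 + (219−201)×(359.840−248.680)/(300−201) = 248.680 + 18×111.160/99 ≈ 268.89091 µg/m³ → 268.891 µg/m³ to 3 dp.

268.891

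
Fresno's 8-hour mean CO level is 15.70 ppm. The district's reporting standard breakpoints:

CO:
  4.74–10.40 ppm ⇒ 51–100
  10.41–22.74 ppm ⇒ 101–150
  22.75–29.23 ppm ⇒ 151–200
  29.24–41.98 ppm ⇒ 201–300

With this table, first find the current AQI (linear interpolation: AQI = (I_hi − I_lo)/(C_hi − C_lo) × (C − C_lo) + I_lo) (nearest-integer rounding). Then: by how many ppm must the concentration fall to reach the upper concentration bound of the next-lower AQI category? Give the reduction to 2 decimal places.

5.30

CO 15.70: bracket 10.41–22.74 → index 101–150; slope 49/12.33, offset 5.29.
AQI = 101 + 49/12.33·5.29 ≈ 122.02 ⇒ 122.
Current AQI 122 is in the Unhealthy for Sensitive Groups range (101–150). The next-lower category tops out at AQI 100, whose upper concentration bound is 10.40 ppm.
Reduction needed = 15.70 − 10.40 = 5.30 ppm.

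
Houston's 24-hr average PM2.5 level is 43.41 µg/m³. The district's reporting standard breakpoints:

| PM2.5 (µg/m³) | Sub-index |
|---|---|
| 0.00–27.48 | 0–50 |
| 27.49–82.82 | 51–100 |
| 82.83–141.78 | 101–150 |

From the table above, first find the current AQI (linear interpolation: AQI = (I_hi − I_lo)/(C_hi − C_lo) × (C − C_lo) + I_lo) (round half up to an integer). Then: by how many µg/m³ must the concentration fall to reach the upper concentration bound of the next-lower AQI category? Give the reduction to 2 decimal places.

PM2.5: 43.41 ∈ [27.49, 82.82] ↔ index [51, 100].
51 + (43.41−27.49)·(100−51)/(82.82−27.49) = 51 + 15.92·49/55.33 ≈ 65.10, so AQI = 65.
Current AQI 65 is in the Moderate range (51–100). The next-lower category tops out at AQI 50, whose upper concentration bound is 27.48 µg/m³.
Reduction needed = 43.41 − 27.48 = 15.93 µg/m³.

15.93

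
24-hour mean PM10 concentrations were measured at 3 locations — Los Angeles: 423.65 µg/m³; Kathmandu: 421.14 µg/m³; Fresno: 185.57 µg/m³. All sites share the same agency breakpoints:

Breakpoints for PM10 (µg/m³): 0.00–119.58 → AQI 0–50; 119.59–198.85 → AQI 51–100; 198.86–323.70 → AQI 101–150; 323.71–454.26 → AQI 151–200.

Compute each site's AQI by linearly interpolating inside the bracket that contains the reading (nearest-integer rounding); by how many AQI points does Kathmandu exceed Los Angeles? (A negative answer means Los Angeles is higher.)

Los Angeles: 423.65 lies in 323.71–454.26, so I_lo=151, I_hi=200, C_lo=323.71, C_hi=454.26.
(200−151)/(454.26−323.71) × (423.65−323.71) + 151 = 49/130.55 × 99.94 + 151 ≈ 188.51 → 189.
Kathmandu: row 323.71–454.26 (AQI 151–200). (200−151)·(421.14−323.71)/(454.26−323.71) + 151 = 49·97.43/130.55 + 151 ≈ 187.57 → 188.
Fresno 185.57: bracket 119.59–198.85 → index 51–100; slope 49/79.26, offset 65.98.
AQI = 51 + 49/79.26·65.98 ≈ 91.79 ⇒ 92.
AQIs: Los Angeles=189, Kathmandu=188, Fresno=92. Kathmandu (188) − Los Angeles (189) = -1.

-1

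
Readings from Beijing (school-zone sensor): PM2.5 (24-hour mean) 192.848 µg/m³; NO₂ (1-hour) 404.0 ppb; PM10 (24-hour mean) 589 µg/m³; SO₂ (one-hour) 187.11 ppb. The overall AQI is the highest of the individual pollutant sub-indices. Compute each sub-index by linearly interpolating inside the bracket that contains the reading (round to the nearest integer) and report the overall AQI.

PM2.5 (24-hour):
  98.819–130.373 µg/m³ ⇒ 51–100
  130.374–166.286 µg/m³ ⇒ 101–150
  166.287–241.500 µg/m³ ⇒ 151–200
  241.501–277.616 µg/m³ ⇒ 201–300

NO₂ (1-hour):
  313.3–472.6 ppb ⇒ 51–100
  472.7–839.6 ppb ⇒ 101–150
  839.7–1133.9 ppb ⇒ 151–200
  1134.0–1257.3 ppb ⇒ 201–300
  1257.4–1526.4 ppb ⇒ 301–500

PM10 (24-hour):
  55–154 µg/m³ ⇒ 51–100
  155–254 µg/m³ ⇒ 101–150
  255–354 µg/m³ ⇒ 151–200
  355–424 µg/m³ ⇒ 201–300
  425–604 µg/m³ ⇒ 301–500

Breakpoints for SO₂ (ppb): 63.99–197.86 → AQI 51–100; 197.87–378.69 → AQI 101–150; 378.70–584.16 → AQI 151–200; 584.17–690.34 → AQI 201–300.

483

PM2.5: 192.848 lies in 166.287–241.500, so I_lo=151, I_hi=200, C_lo=166.287, C_hi=241.500.
(200−151)/(241.500−166.287) × (192.848−166.287) + 151 = 49/75.213 × 26.561 + 151 ≈ 168.30 → 168.
NO₂ 404.0: bracket 313.3–472.6 → index 51–100; slope 49/159.3, offset 90.7.
AQI = 51 + 49/159.3·90.7 ≈ 78.90 ⇒ 79.
PM10: 589 lies in 425–604, so I_lo=301, I_hi=500, C_lo=425, C_hi=604.
(500−301)/(604−425) × (589−425) + 301 = 199/179 × 164 + 301 ≈ 483.32 → 483.
SO₂ 187.11: bracket 63.99–197.86 → index 51–100; slope 49/133.87, offset 123.12.
AQI = 51 + 49/133.87·123.12 ≈ 96.07 ⇒ 96.
Sub-indices: PM2.5→168, NO₂→79, PM10→483, SO₂→96. Overall AQI = max = 483; dominant pollutant is PM10.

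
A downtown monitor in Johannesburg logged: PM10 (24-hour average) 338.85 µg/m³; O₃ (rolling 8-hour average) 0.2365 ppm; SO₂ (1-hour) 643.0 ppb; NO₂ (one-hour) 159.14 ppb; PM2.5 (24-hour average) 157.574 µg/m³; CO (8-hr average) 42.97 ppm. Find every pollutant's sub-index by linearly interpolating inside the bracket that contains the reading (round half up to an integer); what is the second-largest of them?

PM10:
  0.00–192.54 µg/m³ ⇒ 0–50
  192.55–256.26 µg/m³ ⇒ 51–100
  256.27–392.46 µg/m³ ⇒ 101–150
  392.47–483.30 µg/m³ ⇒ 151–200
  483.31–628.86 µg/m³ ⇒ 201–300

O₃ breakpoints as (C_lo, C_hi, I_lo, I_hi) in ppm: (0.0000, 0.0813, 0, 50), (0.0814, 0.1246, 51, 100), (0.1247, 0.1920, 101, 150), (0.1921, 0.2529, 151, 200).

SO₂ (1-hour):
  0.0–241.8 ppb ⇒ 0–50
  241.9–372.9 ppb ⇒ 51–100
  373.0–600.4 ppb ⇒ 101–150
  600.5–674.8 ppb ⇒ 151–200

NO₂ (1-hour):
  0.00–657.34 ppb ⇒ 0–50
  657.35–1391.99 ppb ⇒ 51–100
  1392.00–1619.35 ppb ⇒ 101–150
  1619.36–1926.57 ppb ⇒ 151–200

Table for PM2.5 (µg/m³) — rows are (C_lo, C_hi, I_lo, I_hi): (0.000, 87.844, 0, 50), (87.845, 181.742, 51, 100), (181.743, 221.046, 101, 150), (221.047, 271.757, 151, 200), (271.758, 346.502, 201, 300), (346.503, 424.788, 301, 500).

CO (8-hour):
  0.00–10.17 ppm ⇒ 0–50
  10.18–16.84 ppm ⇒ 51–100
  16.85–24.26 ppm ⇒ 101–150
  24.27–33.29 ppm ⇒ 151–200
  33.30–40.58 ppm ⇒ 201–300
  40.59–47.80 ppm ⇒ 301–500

PM10: 338.85 lies in 256.27–392.46, so I_lo=101, I_hi=150, C_lo=256.27, C_hi=392.46.
(150−101)/(392.46−256.27) × (338.85−256.27) + 101 = 49/136.19 × 82.58 + 101 ≈ 130.71 → 131.
O₃: 0.2365 ∈ [0.1921, 0.2529] ↔ index [151, 200].
151 + (0.2365−0.1921)·(200−151)/(0.2529−0.1921) = 151 + 0.0444·49/0.0608 ≈ 186.78, so AQI = 187.
SO₂ 643.0: bracket 600.5–674.8 → index 151–200; slope 49/74.3, offset 42.5.
AQI = 151 + 49/74.3·42.5 ≈ 179.03 ⇒ 179.
NO₂: 159.14 ∈ [0.00, 657.34] ↔ index [0, 50].
0 + (159.14−0.00)·(50−0)/(657.34−0.00) = 0 + 159.14·50/657.34 ≈ 12.10, so AQI = 12.
PM2.5: 157.574 lies in 87.845–181.742, so I_lo=51, I_hi=100, C_lo=87.845, C_hi=181.742.
(100−51)/(181.742−87.845) × (157.574−87.845) + 51 = 49/93.897 × 69.729 + 51 ≈ 87.39 → 87.
CO: 42.97 lies in 40.59–47.80, so I_lo=301, I_hi=500, C_lo=40.59, C_hi=47.80.
(500−301)/(47.80−40.59) × (42.97−40.59) + 301 = 199/7.21 × 2.38 + 301 ≈ 366.69 → 367.
Sub-indices: PM10→131, O₃→187, SO₂→179, NO₂→12, PM2.5→87, CO→367. Ranked high→low: 367, 187, 179, 131, 87, 12. Second-highest sub-index = 187.

187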